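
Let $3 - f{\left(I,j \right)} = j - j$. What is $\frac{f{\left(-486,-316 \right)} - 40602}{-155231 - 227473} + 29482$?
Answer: $\frac{3760973309}{127568} \approx 29482.0$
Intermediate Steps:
$f{\left(I,j \right)} = 3$ ($f{\left(I,j \right)} = 3 - \left(j - j\right) = 3 - 0 = 3 + 0 = 3$)
$\frac{f{\left(-486,-316 \right)} - 40602}{-155231 - 227473} + 29482 = \frac{3 - 40602}{-155231 - 227473} + 29482 = - \frac{40599}{-382704} + 29482 = \left(-40599\right) \left(- \frac{1}{382704}\right) + 29482 = \frac{13533}{127568} + 29482 = \frac{3760973309}{127568}$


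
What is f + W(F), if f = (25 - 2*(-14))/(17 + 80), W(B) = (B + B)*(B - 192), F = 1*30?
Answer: -942787/97 ≈ -9719.5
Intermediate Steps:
F = 30
W(B) = 2*B*(-192 + B) (W(B) = (2*B)*(-192 + B) = 2*B*(-192 + B))
f = 53/97 (f = (25 + 28)/97 = 53*(1/97) = 53/97 ≈ 0.54639)
f + W(F) = 53/97 + 2*30*(-192 + 30) = 53/97 + 2*30*(-162) = 53/97 - 9720 = -942787/97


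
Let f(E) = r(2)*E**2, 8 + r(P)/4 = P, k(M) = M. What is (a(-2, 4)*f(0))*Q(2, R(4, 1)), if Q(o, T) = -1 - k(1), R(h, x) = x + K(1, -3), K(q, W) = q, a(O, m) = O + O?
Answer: 0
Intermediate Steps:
a(O, m) = 2*O
r(P) = -32 + 4*P
R(h, x) = 1 + x (R(h, x) = x + 1 = 1 + x)
f(E) = -24*E**2 (f(E) = (-32 + 4*2)*E**2 = (-32 + 8)*E**2 = -24*E**2)
Q(o, T) = -2 (Q(o, T) = -1 - 1*1 = -1 - 1 = -2)
(a(-2, 4)*f(0))*Q(2, R(4, 1)) = ((2*(-2))*(-24*0**2))*(-2) = -(-96)*0*(-2) = -4*0*(-2) = 0*(-2) = 0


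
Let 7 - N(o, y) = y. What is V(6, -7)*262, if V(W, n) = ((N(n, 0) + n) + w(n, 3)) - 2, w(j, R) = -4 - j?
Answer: 262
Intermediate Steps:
N(o, y) = 7 - y
V(W, n) = 1 (V(W, n) = (((7 - 1*0) + n) + (-4 - n)) - 2 = (((7 + 0) + n) + (-4 - n)) - 2 = ((7 + n) + (-4 - n)) - 2 = 3 - 2 = 1)
V(6, -7)*262 = 1*262 = 262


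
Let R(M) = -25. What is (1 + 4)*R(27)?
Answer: -125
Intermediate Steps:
(1 + 4)*R(27) = (1 + 4)*(-25) = 5*(-25) = -125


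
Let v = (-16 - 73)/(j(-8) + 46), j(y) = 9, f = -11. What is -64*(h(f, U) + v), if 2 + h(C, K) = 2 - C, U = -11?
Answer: -33024/55 ≈ -600.44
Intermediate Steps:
v = -89/55 (v = (-16 - 73)/(9 + 46) = -89/55 ≈ -1.6182)
h(C, K) = -C (h(C, K) = -2 + (2 - C) = -C)
-64*(h(f, U) + v) = -64*(-1*(-11) - 89/55) = -64*(11 - 89/55) = -64*516/55 = -33024/55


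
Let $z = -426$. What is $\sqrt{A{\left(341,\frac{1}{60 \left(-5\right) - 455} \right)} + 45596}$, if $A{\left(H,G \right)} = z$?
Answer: $\sqrt{45170} \approx 212.53$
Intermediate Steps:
$A{\left(H,G \right)} = -426$
$\sqrt{A{\left(341,\frac{1}{60 \left(-5\right) - 455} \right)} + 45596} = \sqrt{-426 + 45596} = \sqrt{45170}$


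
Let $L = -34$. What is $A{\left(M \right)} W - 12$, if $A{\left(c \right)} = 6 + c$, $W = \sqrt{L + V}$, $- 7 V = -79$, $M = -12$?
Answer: $-12 - \frac{6 i \sqrt{1113}}{7} \approx -12.0 - 28.596 i$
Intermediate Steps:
$V = \frac{79}{7}$ ($V = \left(- \frac{1}{7}\right) \left(-79\right) = \frac{79}{7} \approx 11.286$)
$W = \frac{i \sqrt{1113}}{7}$ ($W = \sqrt{-34 + \frac{79}{7}} = \sqrt{- \frac{159}{7}} = \frac{i \sqrt{1113}}{7} \approx 4.766 i$)
$A{\left(M \right)} W - 12 = \left(6 - 12\right) \frac{i \sqrt{1113}}{7} - 12 = - 6 \frac{i \sqrt{1113}}{7} - 12 = - \frac{6 i \sqrt{1113}}{7} - 12 = -12 - \frac{6 i \sqrt{1113}}{7}$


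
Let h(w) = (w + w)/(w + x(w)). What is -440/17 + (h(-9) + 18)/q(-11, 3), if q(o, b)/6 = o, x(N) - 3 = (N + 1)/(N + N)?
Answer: -245009/9350 ≈ -26.204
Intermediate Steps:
x(N) = 3 + (1 + N)/(2*N) (x(N) = 3 + (N + 1)/(N + N) = 3 + (1 + N)/((2*N)) = 3 + (1 + N)*(1/(2*N)) = 3 + (1 + N)/(2*N))
q(o, b) = 6*o
h(w) = 2*w/(w + (1 + 7*w)/(2*w)) (h(w) = (w + w)/(w + (1 + 7*w)/(2*w)) = (2*w)/(w + (1 + 7*w)/(2*w)) = 2*w/(w + (1 + 7*w)/(2*w)))
-440/17 + (h(-9) + 18)/q(-11, 3) = -440/17 + (4*(-9)²/(1 + 2*(-9)² + 7*(-9)) + 18)/((6*(-11))) = -440*1/17 + (4*81/(1 + 2*81 - 63) + 18)/(-66) = -440/17 + (4*81/(1 + 162 - 63) + 18)*(-1/66) = -440/17 + (4*81/100 + 18)*(-1/66) = -440/17 + (4*81*(1/100) + 18)*(-1/66) = -440/17 + (81/25 + 18)*(-1/66) = -440/17 + (531/25)*(-1/66) = -440/17 - 177/550 = -245009/9350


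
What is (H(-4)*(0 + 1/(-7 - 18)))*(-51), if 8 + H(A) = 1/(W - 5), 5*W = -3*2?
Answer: -12903/775 ≈ -16.649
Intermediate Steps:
W = -6/5 (W = (-3*2)/5 = (⅕)*(-6) = -6/5 ≈ -1.2000)
H(A) = -253/31 (H(A) = -8 + 1/(-6/5 - 5) = -8 + 1/(-31/5) = -8 - 5/31 = -253/31)
(H(-4)*(0 + 1/(-7 - 18)))*(-51) = -253*(0 + 1/(-7 - 18))/31*(-51) = -253*(0 + 1/(-25))/31*(-51) = -253*(0 - 1/25)/31*(-51) = -253/31*(-1/25)*(-51) = (253/775)*(-51) = -12903/775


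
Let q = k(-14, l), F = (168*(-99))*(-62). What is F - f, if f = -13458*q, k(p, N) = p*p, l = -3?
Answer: 3668952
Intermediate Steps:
F = 1031184 (F = -16632*(-62) = 1031184)
k(p, N) = p²
q = 196 (q = (-14)² = 196)
f = -2637768 (f = -13458*196 = -2637768)
F - f = 1031184 - 1*(-2637768) = 1031184 + 2637768 = 3668952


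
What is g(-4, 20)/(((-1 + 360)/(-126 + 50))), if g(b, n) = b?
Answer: 304/359 ≈ 0.84680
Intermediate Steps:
g(-4, 20)/(((-1 + 360)/(-126 + 50))) = -4*(-126 + 50)/(-1 + 360) = -4/(359/(-76)) = -4/(359*(-1/76)) = -4/(-359/76) = -4*(-76/359) = 304/359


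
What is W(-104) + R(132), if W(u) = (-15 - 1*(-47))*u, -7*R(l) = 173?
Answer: -23469/7 ≈ -3352.7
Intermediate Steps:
R(l) = -173/7 (R(l) = -⅐*173 = -173/7)
W(u) = 32*u (W(u) = (-15 + 47)*u = 32*u)
W(-104) + R(132) = 32*(-104) - 173/7 = -3328 - 173/7 = -23469/7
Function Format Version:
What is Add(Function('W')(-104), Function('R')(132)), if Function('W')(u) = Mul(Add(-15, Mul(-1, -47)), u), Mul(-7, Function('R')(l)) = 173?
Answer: Rational(-23469, 7) ≈ -3352.7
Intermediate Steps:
Function('R')(l) = Rational(-173, 7) (Function('R')(l) = Mul(Rational(-1, 7), 173) = Rational(-173, 7))
Function('W')(u) = Mul(32, u) (Function('W')(u) = Mul(Add(-15, 47), u) = Mul(32, u))
Add(Function('W')(-104), Function('R')(132)) = Add(Mul(32, -104), Rational(-173, 7)) = Add(-3328, Rational(-173, 7)) = Rational(-23469, 7)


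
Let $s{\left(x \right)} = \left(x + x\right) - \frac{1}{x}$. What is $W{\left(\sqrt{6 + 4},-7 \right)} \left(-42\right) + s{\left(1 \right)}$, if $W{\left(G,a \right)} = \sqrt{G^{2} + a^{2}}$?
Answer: $1 - 42 \sqrt{59} \approx -321.61$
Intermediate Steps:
$s{\left(x \right)} = - \frac{1}{x} + 2 x$ ($s{\left(x \right)} = 2 x - \frac{1}{x} = - \frac{1}{x} + 2 x$)
$W{\left(\sqrt{6 + 4},-7 \right)} \left(-42\right) + s{\left(1 \right)} = \sqrt{\left(\sqrt{6 + 4}\right)^{2} + \left(-7\right)^{2}} \left(-42\right) + \left(- 1^{-1} + 2 \cdot 1\right) = \sqrt{\left(\sqrt{10}\right)^{2} + 49} \left(-42\right) + \left(\left(-1\right) 1 + 2\right) = \sqrt{10 + 49} \left(-42\right) + \left(-1 + 2\right) = \sqrt{59} \left(-42\right) + 1 = - 42 \sqrt{59} + 1 = 1 - 42 \sqrt{59}$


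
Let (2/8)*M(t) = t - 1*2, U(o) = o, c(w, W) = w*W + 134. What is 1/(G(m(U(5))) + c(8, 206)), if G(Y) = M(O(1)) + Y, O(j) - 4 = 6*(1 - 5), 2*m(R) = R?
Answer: 2/3393 ≈ 0.00058945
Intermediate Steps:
c(w, W) = 134 + W*w (c(w, W) = W*w + 134 = 134 + W*w)
m(R) = R/2
O(j) = -20 (O(j) = 4 + 6*(1 - 5) = 4 + 6*(-4) = 4 - 24 = -20)
M(t) = -8 + 4*t (M(t) = 4*(t - 1*2) = 4*(t - 2) = 4*(-2 + t) = -8 + 4*t)
G(Y) = -88 + Y (G(Y) = (-8 + 4*(-20)) + Y = (-8 - 80) + Y = -88 + Y)
1/(G(m(U(5))) + c(8, 206)) = 1/((-88 + (½)*5) + (134 + 206*8)) = 1/((-88 + 5/2) + (134 + 1648)) = 1/(-171/2 + 1782) = 1/(3393/2) = 2/3393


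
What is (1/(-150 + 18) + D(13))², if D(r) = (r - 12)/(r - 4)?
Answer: 1681/156816 ≈ 0.010720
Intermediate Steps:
D(r) = (-12 + r)/(-4 + r)
(1/(-150 + 18) + D(13))² = (1/(-150 + 18) + (-12 + 13)/(-4 + 13))² = (1/(-132) + 1/9)² = (-1/132 + (⅑)*1)² = (-1/132 + ⅑)² = (41/396)² = 1681/156816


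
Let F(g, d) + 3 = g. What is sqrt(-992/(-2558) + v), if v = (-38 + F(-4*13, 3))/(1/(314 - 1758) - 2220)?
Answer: 2*sqrt(1805850743984081689)/4100065999 ≈ 0.65551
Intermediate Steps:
F(g, d) = -3 + g
v = 134292/3205681 (v = (-38 + (-3 - 4*13))/(1/(314 - 1758) - 2220) = (-38 + (-3 - 52))/(1/(-1444) - 2220) = (-38 - 55)/(-1/1444 - 2220) = -93/(-3205681/1444) = -93*(-1444/3205681) = 134292/3205681 ≈ 0.041892)
sqrt(-992/(-2558) + v) = sqrt(-992/(-2558) + 134292/3205681) = sqrt(-992*(-1/2558) + 134292/3205681) = sqrt(496/1279 + 134292/3205681) = sqrt(1761777244/4100065999) = 2*sqrt(1805850743984081689)/4100065999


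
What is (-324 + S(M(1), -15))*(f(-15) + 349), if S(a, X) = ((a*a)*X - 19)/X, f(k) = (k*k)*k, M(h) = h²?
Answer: 14603476/15 ≈ 9.7357e+5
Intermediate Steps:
f(k) = k³ (f(k) = k²*k = k³)
S(a, X) = (-19 + X*a²)/X (S(a, X) = (a²*X - 19)/X = (X*a² - 19)/X = (-19 + X*a²)/X)
(-324 + S(M(1), -15))*(f(-15) + 349) = (-324 + ((1²)² - 19/(-15)))*((-15)³ + 349) = (-324 + (1² - 19*(-1/15)))*(-3375 + 349) = (-324 + (1 + 19/15))*(-3026) = (-324 + 34/15)*(-3026) = -4826/15*(-3026) = 14603476/15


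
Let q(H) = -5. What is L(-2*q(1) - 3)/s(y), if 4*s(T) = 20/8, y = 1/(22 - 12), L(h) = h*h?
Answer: 392/5 ≈ 78.400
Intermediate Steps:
L(h) = h²
y = ⅒ (y = 1/10 = ⅒ ≈ 0.10000)
s(T) = 5/8 (s(T) = (20/8)/4 = (20*(⅛))/4 = (¼)*(5/2) = 5/8)
L(-2*q(1) - 3)/s(y) = (-2*(-5) - 3)²/(5/8) = (10 - 3)²*(8/5) = 7²*(8/5) = 49*(8/5) = 392/5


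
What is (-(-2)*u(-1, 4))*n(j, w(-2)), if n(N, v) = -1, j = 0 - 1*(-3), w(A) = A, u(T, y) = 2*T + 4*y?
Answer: -28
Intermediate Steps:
j = 3 (j = 0 + 3 = 3)
(-(-2)*u(-1, 4))*n(j, w(-2)) = -(-2)*(2*(-1) + 4*4)*(-1) = -(-2)*(-2 + 16)*(-1) = -(-2)*14*(-1) = -2*(-14)*(-1) = 28*(-1) = -28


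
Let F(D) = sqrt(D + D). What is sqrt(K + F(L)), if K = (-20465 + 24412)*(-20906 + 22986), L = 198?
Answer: sqrt(8209760 + 6*sqrt(11)) ≈ 2865.3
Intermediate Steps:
F(D) = sqrt(2)*sqrt(D) (F(D) = sqrt(2*D) = sqrt(2)*sqrt(D))
K = 8209760 (K = 3947*2080 = 8209760)
sqrt(K + F(L)) = sqrt(8209760 + sqrt(2)*sqrt(198)) = sqrt(8209760 + sqrt(2)*(3*sqrt(22))) = sqrt(8209760 + 6*sqrt(11))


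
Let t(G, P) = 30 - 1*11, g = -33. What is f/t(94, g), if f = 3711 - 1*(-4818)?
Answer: 8529/19 ≈ 448.89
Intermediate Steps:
f = 8529 (f = 3711 + 4818 = 8529)
t(G, P) = 19 (t(G, P) = 30 - 11 = 19)
f/t(94, g) = 8529/19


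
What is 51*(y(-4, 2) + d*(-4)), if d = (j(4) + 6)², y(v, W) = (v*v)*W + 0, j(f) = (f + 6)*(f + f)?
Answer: -1507152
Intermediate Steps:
j(f) = 2*f*(6 + f) (j(f) = (6 + f)*(2*f) = 2*f*(6 + f))
y(v, W) = W*v² (y(v, W) = v²*W + 0 = W*v² + 0 = W*v²)
d = 7396 (d = (2*4*(6 + 4) + 6)² = (2*4*10 + 6)² = (80 + 6)² = 86² = 7396)
51*(y(-4, 2) + d*(-4)) = 51*(2*(-4)² + 7396*(-4)) = 51*(2*16 - 29584) = 51*(32 - 29584) = 51*(-29552) = -1507152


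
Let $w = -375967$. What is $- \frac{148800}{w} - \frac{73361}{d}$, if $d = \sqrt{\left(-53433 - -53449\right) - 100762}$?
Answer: $\frac{148800}{375967} + \frac{73361 i \sqrt{11194}}{33582} \approx 0.39578 + 231.13 i$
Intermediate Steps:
$d = 3 i \sqrt{11194}$ ($d = \sqrt{\left(-53433 + 53449\right) - 100762} = \sqrt{16 - 100762} = \sqrt{-100746} = 3 i \sqrt{11194} \approx 317.41 i$)
$- \frac{148800}{w} - \frac{73361}{d} = - \frac{148800}{-375967} - \frac{73361}{3 i \sqrt{11194}} = \left(-148800\right) \left(- \frac{1}{375967}\right) - 73361 \left(- \frac{i \sqrt{11194}}{33582}\right) = \frac{148800}{375967} + \frac{73361 i \sqrt{11194}}{33582}$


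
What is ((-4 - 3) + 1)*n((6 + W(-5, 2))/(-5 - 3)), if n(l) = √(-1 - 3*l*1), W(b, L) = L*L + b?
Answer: -3*√14/2 ≈ -5.6125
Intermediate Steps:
W(b, L) = b + L² (W(b, L) = L² + b = b + L²)
n(l) = √(-1 - 3*l)
((-4 - 3) + 1)*n((6 + W(-5, 2))/(-5 - 3)) = ((-4 - 3) + 1)*√(-1 - 3*(6 + (-5 + 2²))/(-5 - 3)) = (-7 + 1)*√(-1 - 3*(6 + (-5 + 4))/(-8)) = -6*√(-1 - 3*(6 - 1)*(-1)/8) = -6*√(-1 - 15*(-1)/8) = -6*√(-1 - 3*(-5/8)) = -6*√(-1 + 15/8) = -3*√14/2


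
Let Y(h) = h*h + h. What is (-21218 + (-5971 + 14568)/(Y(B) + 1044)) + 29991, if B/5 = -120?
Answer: 3162183809/360444 ≈ 8773.0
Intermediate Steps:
B = -600 (B = 5*(-120) = -600)
Y(h) = h + h² (Y(h) = h² + h = h + h²)
(-21218 + (-5971 + 14568)/(Y(B) + 1044)) + 29991 = (-21218 + (-5971 + 14568)/(-600*(1 - 600) + 1044)) + 29991 = (-21218 + 8597/(-600*(-599) + 1044)) + 29991 = (-21218 + 8597/(359400 + 1044)) + 29991 = (-21218 + 8597/360444) + 29991 = -7647892195/360444 + 29991 = 3162183809/360444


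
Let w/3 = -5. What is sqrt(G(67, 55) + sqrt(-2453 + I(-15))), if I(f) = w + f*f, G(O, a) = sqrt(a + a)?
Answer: sqrt(sqrt(110) + I*sqrt(2243)) ≈ 5.4312 + 4.36*I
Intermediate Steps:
w = -15 (w = 3*(-5) = -15)
G(O, a) = sqrt(2)*sqrt(a) (G(O, a) = sqrt(2*a) = sqrt(2)*sqrt(a))
I(f) = -15 + f**2 (I(f) = -15 + f*f = -15 + f**2)
sqrt(G(67, 55) + sqrt(-2453 + I(-15))) = sqrt(sqrt(2)*sqrt(55) + sqrt(-2453 + (-15 + (-15)**2))) = sqrt(sqrt(110) + sqrt(-2453 + (-15 + 225))) = sqrt(sqrt(110) + sqrt(-2453 + 210)) = sqrt(sqrt(110) + sqrt(-2243)) = sqrt(sqrt(110) + I*sqrt(2243))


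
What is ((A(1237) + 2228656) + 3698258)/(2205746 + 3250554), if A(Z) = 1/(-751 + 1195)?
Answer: 2631549817/2422597200 ≈ 1.0863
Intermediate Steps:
A(Z) = 1/444
((A(1237) + 2228656) + 3698258)/(2205746 + 3250554) = ((1/444 + 2228656) + 3698258)/(2205746 + 3250554) = (989523265/444 + 3698258)/5456300 = (2631549817/444)*(1/5456300) = 2631549817/2422597200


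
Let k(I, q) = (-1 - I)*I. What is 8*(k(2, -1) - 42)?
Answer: -384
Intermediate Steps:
k(I, q) = I*(-1 - I)
8*(k(2, -1) - 42) = 8*(-1*2*(1 + 2) - 42) = 8*(-1*2*3 - 42) = 8*(-6 - 42) = 8*(-48) = -384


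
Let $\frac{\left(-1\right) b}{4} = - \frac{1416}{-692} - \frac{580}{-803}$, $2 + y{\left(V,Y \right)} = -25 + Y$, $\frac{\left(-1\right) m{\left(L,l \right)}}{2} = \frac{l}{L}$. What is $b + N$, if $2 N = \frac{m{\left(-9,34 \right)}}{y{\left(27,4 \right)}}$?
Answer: $- \frac{323173702}{28756233} \approx -11.238$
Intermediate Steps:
$m{\left(L,l \right)} = - \frac{2 l}{L}$ ($m{\left(L,l \right)} = - 2 \frac{l}{L} = - \frac{2 l}{L}$)
$y{\left(V,Y \right)} = -27 + Y$ ($y{\left(V,Y \right)} = -2 + \left(-25 + Y\right) = -27 + Y$)
$b = - \frac{1538408}{138919}$ ($b = - 4 \left(- \frac{1416}{-692} - \frac{580}{-803}\right) = - 4 \left(\left(-1416\right) \left(- \frac{1}{692}\right) - - \frac{580}{803}\right) = - 4 \left(\frac{354}{173} + \frac{580}{803}\right) = \left(-4\right) \frac{384602}{138919} = - \frac{1538408}{138919} \approx -11.074$)
$N = - \frac{34}{207}$ ($N = \frac{\left(-2\right) 34 \frac{1}{-9} \frac{1}{-27 + 4}}{2} = \frac{\left(-2\right) 34 \left(- \frac{1}{9}\right) \frac{1}{-23}}{2} = \frac{\frac{68}{9} \left(- \frac{1}{23}\right)}{2} = \frac{1}{2} \left(- \frac{68}{207}\right) = - \frac{34}{207} \approx -0.16425$)
$b + N = - \frac{1538408}{138919} - \frac{34}{207} = - \frac{323173702}{28756233}$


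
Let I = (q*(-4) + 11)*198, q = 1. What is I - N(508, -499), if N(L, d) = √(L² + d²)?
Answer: 1386 - √507065 ≈ 673.92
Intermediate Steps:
I = 1386 (I = (1*(-4) + 11)*198 = (-4 + 11)*198 = 7*198 = 1386)
I - N(508, -499) = 1386 - √(508² + (-499)²) = 1386 - √(258064 + 249001) = 1386 - √507065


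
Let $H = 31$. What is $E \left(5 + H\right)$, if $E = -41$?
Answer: $-1476$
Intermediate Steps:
$E \left(5 + H\right) = - 41 \left(5 + 31\right) = \left(-41\right) 36 = -1476$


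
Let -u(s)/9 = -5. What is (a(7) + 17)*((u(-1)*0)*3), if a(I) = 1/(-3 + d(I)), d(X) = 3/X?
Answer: 0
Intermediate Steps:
u(s) = 45 (u(s) = -9*(-5) = 45)
a(I) = 1/(-3 + 3/I)
(a(7) + 17)*((u(-1)*0)*3) = (-1*7/(-3 + 3*7) + 17)*((45*0)*3) = (-1*7/(-3 + 21) + 17)*(0*3) = (-1*7/18 + 17)*0 = (-1*7*1/18 + 17)*0 = (-7/18 + 17)*0 = (299/18)*0 = 0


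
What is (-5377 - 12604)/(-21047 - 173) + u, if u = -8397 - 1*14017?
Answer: -475607099/21220 ≈ -22413.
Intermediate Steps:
u = -22414 (u = -8397 - 14017 = -22414)
(-5377 - 12604)/(-21047 - 173) + u = (-5377 - 12604)/(-21047 - 173) - 22414 = -17981/(-21220) - 22414 = -17981*(-1/21220) - 22414 = 17981/21220 - 22414 = -475607099/21220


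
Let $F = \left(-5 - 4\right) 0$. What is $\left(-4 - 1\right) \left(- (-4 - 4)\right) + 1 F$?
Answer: $-40$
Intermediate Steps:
$F = 0$ ($F = \left(-9\right) 0 = 0$)
$\left(-4 - 1\right) \left(- (-4 - 4)\right) + 1 F = \left(-4 - 1\right) \left(- (-4 - 4)\right) + 1 \cdot 0 = - 5 \left(\left(-1\right) \left(-8\right)\right) + 0 = \left(-5\right) 8 + 0 = -40 + 0 = -40$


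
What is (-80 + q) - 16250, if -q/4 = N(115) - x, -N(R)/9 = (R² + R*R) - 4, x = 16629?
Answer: 1002242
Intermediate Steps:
N(R) = 36 - 18*R² (N(R) = -9*((R² + R*R) - 4) = -9*((R² + R²) - 4) = -9*(2*R² - 4) = -9*(-4 + 2*R²) = 36 - 18*R²)
q = 1018572 (q = -4*((36 - 18*115²) - 1*16629) = -4*((36 - 18*13225) - 16629) = -4*((36 - 238050) - 16629) = -4*(-238014 - 16629) = -4*(-254643) = 1018572)
(-80 + q) - 16250 = (-80 + 1018572) - 16250 = 1018492 - 16250 = 1002242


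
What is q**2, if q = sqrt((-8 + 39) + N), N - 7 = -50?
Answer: -12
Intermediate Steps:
N = -43 (N = 7 - 50 = -43)
q = 2*I*sqrt(3) (q = sqrt((-8 + 39) - 43) = sqrt(31 - 43) = sqrt(-12) = 2*I*sqrt(3) ≈ 3.4641*I)
q**2 = (2*I*sqrt(3))**2 = -12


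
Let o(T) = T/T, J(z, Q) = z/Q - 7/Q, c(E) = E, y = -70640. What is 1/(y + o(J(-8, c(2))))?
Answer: -1/70639 ≈ -1.4156e-5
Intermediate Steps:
J(z, Q) = -7/Q + z/Q
o(T) = 1
1/(y + o(J(-8, c(2)))) = 1/(-70640 + 1) = 1/(-70639) = -1/70639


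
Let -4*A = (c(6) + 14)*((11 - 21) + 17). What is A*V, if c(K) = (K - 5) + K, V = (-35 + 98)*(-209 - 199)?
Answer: 944622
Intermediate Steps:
V = -25704 (V = 63*(-408) = -25704)
c(K) = -5 + 2*K (c(K) = (-5 + K) + K = -5 + 2*K)
A = -147/4 (A = -((-5 + 2*6) + 14)*((11 - 21) + 17)/4 = -((-5 + 12) + 14)*(-10 + 17)/4 = -(7 + 14)*7/4 = -21*7/4 = -¼*147 = -147/4 ≈ -36.750)
A*V = -147/4*(-25704) = 944622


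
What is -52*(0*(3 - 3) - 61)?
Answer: 3172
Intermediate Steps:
-52*(0*(3 - 3) - 61) = -52*(0*0 - 61) = -52*(0 - 61) = -52*(-61) = 3172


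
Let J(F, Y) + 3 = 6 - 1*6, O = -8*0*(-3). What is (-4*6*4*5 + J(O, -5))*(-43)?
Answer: 20769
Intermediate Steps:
O = 0 (O = -2*0*(-3) = 0*(-3) = 0)
J(F, Y) = -3 (J(F, Y) = -3 + (6 - 1*6) = -3 + (6 - 6) = -3 + 0 = -3)
(-4*6*4*5 + J(O, -5))*(-43) = (-4*6*4*5 - 3)*(-43) = (-96*5 - 3)*(-43) = (-4*120 - 3)*(-43) = (-480 - 3)*(-43) = -483*(-43) = 20769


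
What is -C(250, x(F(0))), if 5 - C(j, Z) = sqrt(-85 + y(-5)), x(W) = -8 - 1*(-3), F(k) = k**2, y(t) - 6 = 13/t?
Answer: -5 + 2*I*sqrt(510)/5 ≈ -5.0 + 9.0333*I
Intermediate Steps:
y(t) = 6 + 13/t
x(W) = -5 (x(W) = -8 + 3 = -5)
C(j, Z) = 5 - 2*I*sqrt(510)/5 (C(j, Z) = 5 - sqrt(-85 + (6 + 13/(-5))) = 5 - sqrt(-85 + (6 + 13*(-1/5))) = 5 - sqrt(-85 + (6 - 13/5)) = 5 - sqrt(-85 + 17/5) = 5 - sqrt(-408/5) = 5 - 2*I*sqrt(510)/5)
-C(250, x(F(0))) = -(5 - 2*I*sqrt(510)/5) = -5 + 2*I*sqrt(510)/5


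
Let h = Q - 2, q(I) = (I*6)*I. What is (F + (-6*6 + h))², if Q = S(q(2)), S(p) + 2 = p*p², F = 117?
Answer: 193237801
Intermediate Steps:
q(I) = 6*I² (q(I) = (6*I)*I = 6*I²)
S(p) = -2 + p³ (S(p) = -2 + p*p² = -2 + p³)
Q = 13822 (Q = -2 + (6*2²)³ = -2 + (6*4)³ = -2 + 24³ = -2 + 13824 = 13822)
h = 13820 (h = 13822 - 2 = 13820)
(F + (-6*6 + h))² = (117 + (-6*6 + 13820))² = (117 + (-36 + 13820))² = (117 + 13784)² = 13901² = 193237801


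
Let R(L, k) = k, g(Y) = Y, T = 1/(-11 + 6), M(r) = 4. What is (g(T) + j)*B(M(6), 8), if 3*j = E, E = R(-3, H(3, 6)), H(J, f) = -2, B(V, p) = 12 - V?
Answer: -104/15 ≈ -6.9333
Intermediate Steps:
T = -1/5 (T = 1/(-5) = -1/5 ≈ -0.20000)
E = -2
j = -2/3 (j = (1/3)*(-2) = -2/3 ≈ -0.66667)
(g(T) + j)*B(M(6), 8) = (-1/5 - 2/3)*(12 - 1*4) = -13*(12 - 4)/15 = -13/15*8 = -104/15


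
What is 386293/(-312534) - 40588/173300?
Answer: -19907426723/13540535550 ≈ -1.4702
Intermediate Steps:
386293/(-312534) - 40588/173300 = 386293*(-1/312534) - 40588*1/173300 = -386293/312534 - 10147/43325 = -19907426723/13540535550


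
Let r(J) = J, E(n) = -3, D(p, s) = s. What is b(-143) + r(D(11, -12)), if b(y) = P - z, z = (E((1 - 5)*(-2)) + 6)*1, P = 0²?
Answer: -15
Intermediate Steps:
P = 0
z = 3 (z = (-3 + 6)*1 = 3*1 = 3)
b(y) = -3 (b(y) = 0 - 1*3 = 0 - 3 = -3)
b(-143) + r(D(11, -12)) = -3 - 12 = -15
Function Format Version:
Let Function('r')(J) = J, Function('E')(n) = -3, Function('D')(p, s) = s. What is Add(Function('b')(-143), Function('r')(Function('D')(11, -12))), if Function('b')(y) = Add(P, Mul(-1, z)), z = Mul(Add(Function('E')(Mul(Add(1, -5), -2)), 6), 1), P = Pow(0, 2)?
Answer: -15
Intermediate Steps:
P = 0
z = 3 (z = Mul(Add(-3, 6), 1) = Mul(3, 1) = 3)
Function('b')(y) = -3 (Function('b')(y) = Add(0, Mul(-1, 3)) = Add(0, -3) = -3)
Add(Function('b')(-143), Function('r')(Function('D')(11, -12))) = Add(-3, -12) = -15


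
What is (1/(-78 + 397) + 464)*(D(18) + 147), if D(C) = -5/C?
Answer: 130304299/1914 ≈ 68080.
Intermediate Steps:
(1/(-78 + 397) + 464)*(D(18) + 147) = (1/(-78 + 397) + 464)*(-5/18 + 147) = (1/319 + 464)*(-5*1/18 + 147) = (1/319 + 464)*(-5/18 + 147) = (148017/319)*(2641/18) = 130304299/1914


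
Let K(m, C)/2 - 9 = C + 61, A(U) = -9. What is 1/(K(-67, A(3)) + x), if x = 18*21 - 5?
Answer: 1/495 ≈ 0.0020202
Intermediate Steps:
K(m, C) = 140 + 2*C (K(m, C) = 18 + 2*(C + 61) = 18 + 2*(61 + C) = 18 + (122 + 2*C) = 140 + 2*C)
x = 373 (x = 378 - 5 = 373)
1/(K(-67, A(3)) + x) = 1/((140 + 2*(-9)) + 373) = 1/((140 - 18) + 373) = 1/(122 + 373) = 1/495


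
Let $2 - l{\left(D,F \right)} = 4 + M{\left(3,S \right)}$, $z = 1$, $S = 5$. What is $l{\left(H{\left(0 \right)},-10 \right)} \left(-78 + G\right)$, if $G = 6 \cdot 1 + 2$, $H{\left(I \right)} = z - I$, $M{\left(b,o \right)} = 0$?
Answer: $140$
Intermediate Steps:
$H{\left(I \right)} = 1 - I$
$l{\left(D,F \right)} = -2$ ($l{\left(D,F \right)} = 2 - \left(4 + 0\right) = 2 - 4 = -2$)
$G = 8$ ($G = 6 + 2 = 8$)
$l{\left(H{\left(0 \right)},-10 \right)} \left(-78 + G\right) = - 2 \left(-78 + 8\right) = \left(-2\right) \left(-70\right) = 140$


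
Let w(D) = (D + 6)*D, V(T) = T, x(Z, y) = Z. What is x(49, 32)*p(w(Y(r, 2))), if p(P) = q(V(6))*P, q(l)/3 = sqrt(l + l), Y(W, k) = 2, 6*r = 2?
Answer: 4704*sqrt(3) ≈ 8147.6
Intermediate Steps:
r = 1/3 (r = (1/6)*2 = 1/3 ≈ 0.33333)
w(D) = D*(6 + D) (w(D) = (6 + D)*D = D*(6 + D))
q(l) = 3*sqrt(2)*sqrt(l) (q(l) = 3*sqrt(l + l) = 3*sqrt(2*l) = 3*(sqrt(2)*sqrt(l)) = 3*sqrt(2)*sqrt(l))
p(P) = 6*P*sqrt(3) (p(P) = (3*sqrt(2)*sqrt(6))*P = (6*sqrt(3))*P = 6*P*sqrt(3))
x(49, 32)*p(w(Y(r, 2))) = 49*(6*(2*(6 + 2))*sqrt(3)) = 49*(6*(2*8)*sqrt(3)) = 49*(6*16*sqrt(3)) = 49*(96*sqrt(3)) = 4704*sqrt(3)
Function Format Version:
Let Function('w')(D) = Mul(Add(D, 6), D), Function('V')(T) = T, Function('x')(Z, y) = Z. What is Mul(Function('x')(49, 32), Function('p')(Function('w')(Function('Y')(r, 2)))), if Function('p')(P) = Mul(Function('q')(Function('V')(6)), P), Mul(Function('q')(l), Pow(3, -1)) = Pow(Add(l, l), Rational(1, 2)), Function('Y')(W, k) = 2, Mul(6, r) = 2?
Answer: Mul(4704, Pow(3, Rational(1, 2))) ≈ 8147.6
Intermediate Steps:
r = Rational(1, 3) (r = Mul(Rational(1, 6), 2) = Rational(1, 3) ≈ 0.33333)
Function('w')(D) = Mul(D, Add(6, D)) (Function('w')(D) = Mul(Add(6, D), D) = Mul(D, Add(6, D)))
Function('q')(l) = Mul(3, Pow(2, Rational(1, 2)), Pow(l, Rational(1, 2))) (Function('q')(l) = Mul(3, Pow(Add(l, l), Rational(1, 2))) = Mul(3, Pow(Mul(2, l), Rational(1, 2))) = Mul(3, Mul(Pow(2, Rational(1, 2)), Pow(l, Rational(1, 2)))) = Mul(3, Pow(2, Rational(1, 2)), Pow(l, Rational(1, 2))))
Function('p')(P) = Mul(6, P, Pow(3, Rational(1, 2))) (Function('p')(P) = Mul(Mul(3, Pow(2, Rational(1, 2)), Pow(6, Rational(1, 2))), P) = Mul(Mul(6, Pow(3, Rational(1, 2))), P) = Mul(6, P, Pow(3, Rational(1, 2))))
Mul(Function('x')(49, 32), Function('p')(Function('w')(Function('Y')(r, 2)))) = Mul(49, Mul(6, Mul(2, Add(6, 2)), Pow(3, Rational(1, 2)))) = Mul(49, Mul(6, Mul(2, 8), Pow(3, Rational(1, 2)))) = Mul(49, Mul(6, 16, Pow(3, Rational(1, 2)))) = Mul(49, Mul(96, Pow(3, Rational(1, 2)))) = Mul(4704, Pow(3, Rational(1, 2)))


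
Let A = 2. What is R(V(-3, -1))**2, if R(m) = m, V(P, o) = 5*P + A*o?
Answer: 289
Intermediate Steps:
V(P, o) = 2*o + 5*P (V(P, o) = 5*P + 2*o = 2*o + 5*P)
R(V(-3, -1))**2 = (2*(-1) + 5*(-3))**2 = (-2 - 15)**2 = (-17)**2 = 289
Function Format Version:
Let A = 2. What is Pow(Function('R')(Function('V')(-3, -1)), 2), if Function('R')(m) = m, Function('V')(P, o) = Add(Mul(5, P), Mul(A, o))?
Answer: 289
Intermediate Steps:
Function('V')(P, o) = Add(Mul(2, o), Mul(5, P)) (Function('V')(P, o) = Add(Mul(5, P), Mul(2, o)) = Add(Mul(2, o), Mul(5, P)))
Pow(Function('R')(Function('V')(-3, -1)), 2) = Pow(Add(Mul(2, -1), Mul(5, -3)), 2) = Pow(Add(-2, -15), 2) = Pow(-17, 2) = 289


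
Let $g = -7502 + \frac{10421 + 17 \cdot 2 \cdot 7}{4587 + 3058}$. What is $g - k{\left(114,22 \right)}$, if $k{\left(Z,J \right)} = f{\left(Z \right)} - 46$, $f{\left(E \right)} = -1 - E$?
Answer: $- \frac{5101026}{695} \approx -7339.6$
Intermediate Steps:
$k{\left(Z,J \right)} = -47 - Z$ ($k{\left(Z,J \right)} = \left(-1 - Z\right) - 46 = -47 - Z$)
$g = - \frac{5212921}{695}$ ($g = -7502 + \frac{10421 + 34 \cdot 7}{7645} = -7502 + \left(10421 + 238\right) \frac{1}{7645} = -7502 + 10659 \cdot \frac{1}{7645} = -7502 + \frac{969}{695} = - \frac{5212921}{695} \approx -7500.6$)
$g - k{\left(114,22 \right)} = - \frac{5212921}{695} - \left(-47 - 114\right) = - \frac{5212921}{695} - -161 = - \frac{5212921}{695} + 161 = - \frac{5101026}{695}$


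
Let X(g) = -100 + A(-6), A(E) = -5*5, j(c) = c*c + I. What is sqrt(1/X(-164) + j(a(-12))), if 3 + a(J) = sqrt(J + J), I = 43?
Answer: sqrt(17495 - 7500*I*sqrt(6))/25 ≈ 5.8559 - 2.5098*I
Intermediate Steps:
a(J) = -3 + sqrt(2)*sqrt(J) (a(J) = -3 + sqrt(J + J) = -3 + sqrt(2*J) = -3 + sqrt(2)*sqrt(J))
j(c) = 43 + c**2 (j(c) = c*c + 43 = c**2 + 43 = 43 + c**2)
A(E) = -25
X(g) = -125 (X(g) = -100 - 25 = -125)
sqrt(1/X(-164) + j(a(-12))) = sqrt(1/(-125) + (43 + (-3 + sqrt(2)*sqrt(-12))**2)) = sqrt(-1/125 + (43 + (-3 + sqrt(2)*(2*I*sqrt(3)))**2)) = sqrt(-1/125 + (43 + (-3 + 2*I*sqrt(6))**2)) = sqrt(5374/125 + (-3 + 2*I*sqrt(6))**2)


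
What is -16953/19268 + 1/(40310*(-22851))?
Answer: -7807905985099/8874106785540 ≈ -0.87985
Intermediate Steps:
-16953/19268 + 1/(40310*(-22851)) = -16953*1/19268 + (1/40310)*(-1/22851) = -16953/19268 - 1/921123810 = -7807905985099/8874106785540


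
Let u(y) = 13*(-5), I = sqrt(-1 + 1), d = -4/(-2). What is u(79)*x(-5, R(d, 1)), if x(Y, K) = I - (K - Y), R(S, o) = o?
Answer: 390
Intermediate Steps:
d = 2 (d = -4*(-1/2) = 2)
I = 0 (I = sqrt(0) = 0)
x(Y, K) = Y - K (x(Y, K) = 0 - (K - Y) = 0 + (Y - K) = Y - K)
u(y) = -65
u(79)*x(-5, R(d, 1)) = -65*(-5 - 1*1) = -65*(-5 - 1) = -65*(-6) = 390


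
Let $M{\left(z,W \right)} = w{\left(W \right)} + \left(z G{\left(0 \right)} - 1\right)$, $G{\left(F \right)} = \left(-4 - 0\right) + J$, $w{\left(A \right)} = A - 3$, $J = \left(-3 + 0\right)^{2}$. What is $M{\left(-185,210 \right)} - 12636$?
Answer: $-13355$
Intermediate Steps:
$J = 9$ ($J = \left(-3\right)^{2} = 9$)
$w{\left(A \right)} = -3 + A$
$G{\left(F \right)} = 5$ ($G{\left(F \right)} = \left(-4 - 0\right) + 9 = \left(-4 + 0\right) + 9 = -4 + 9 = 5$)
$M{\left(z,W \right)} = -4 + W + 5 z$ ($M{\left(z,W \right)} = \left(-3 + W\right) + \left(z 5 - 1\right) = \left(-3 + W\right) + \left(5 z - 1\right) = \left(-3 + W\right) + \left(-1 + 5 z\right) = -4 + W + 5 z$)
$M{\left(-185,210 \right)} - 12636 = \left(-4 + 210 + 5 \left(-185\right)\right) - 12636 = \left(-4 + 210 - 925\right) - 12636 = -719 - 12636 = -13355$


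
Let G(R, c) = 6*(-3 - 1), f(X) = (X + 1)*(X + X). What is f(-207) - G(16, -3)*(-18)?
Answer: 84852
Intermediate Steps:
f(X) = 2*X*(1 + X) (f(X) = (1 + X)*(2*X) = 2*X*(1 + X))
G(R, c) = -24 (G(R, c) = 6*(-4) = -24)
f(-207) - G(16, -3)*(-18) = 2*(-207)*(1 - 207) - (-24)*(-18) = 2*(-207)*(-206) - 1*432 = 85284 - 432 = 84852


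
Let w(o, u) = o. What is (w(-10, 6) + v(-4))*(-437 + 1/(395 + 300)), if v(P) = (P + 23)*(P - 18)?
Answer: 129989592/695 ≈ 1.8704e+5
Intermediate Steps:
v(P) = (-18 + P)*(23 + P) (v(P) = (23 + P)*(-18 + P) = (-18 + P)*(23 + P))
(w(-10, 6) + v(-4))*(-437 + 1/(395 + 300)) = (-10 + (-414 + (-4)**2 + 5*(-4)))*(-437 + 1/(395 + 300)) = (-10 + (-414 + 16 - 20))*(-437 + 1/695) = (-10 - 418)*(-437 + 1/695) = -428*(-303714/695) = 129989592/695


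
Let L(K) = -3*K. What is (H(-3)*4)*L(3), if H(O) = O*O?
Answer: -324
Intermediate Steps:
H(O) = O²
(H(-3)*4)*L(3) = ((-3)²*4)*(-3*3) = (9*4)*(-9) = 36*(-9) = -324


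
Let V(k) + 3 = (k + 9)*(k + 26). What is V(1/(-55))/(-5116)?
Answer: -696851/15475900 ≈ -0.045028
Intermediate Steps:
V(k) = -3 + (9 + k)*(26 + k) (V(k) = -3 + (k + 9)*(k + 26) = -3 + (9 + k)*(26 + k))
V(1/(-55))/(-5116) = (231 + (1/(-55))² + 35/(-55))/(-5116) = (231 + (-1/55)² + 35*(-1/55))*(-1/5116) = (231 + 1/3025 - 7/11)*(-1/5116) = (696851/3025)*(-1/5116) = -696851/15475900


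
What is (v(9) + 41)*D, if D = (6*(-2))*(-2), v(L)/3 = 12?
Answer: 1848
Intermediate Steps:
v(L) = 36 (v(L) = 3*12 = 36)
D = 24 (D = -12*(-2) = 24)
(v(9) + 41)*D = (36 + 41)*24 = 77*24 = 1848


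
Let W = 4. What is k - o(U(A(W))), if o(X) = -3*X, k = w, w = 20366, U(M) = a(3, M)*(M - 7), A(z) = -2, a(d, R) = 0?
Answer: 20366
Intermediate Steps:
U(M) = 0 (U(M) = 0*(M - 7) = 0*(-7 + M) = 0)
k = 20366
k - o(U(A(W))) = 20366 - (-3)*0 = 20366 - 1*0 = 20366 + 0 = 20366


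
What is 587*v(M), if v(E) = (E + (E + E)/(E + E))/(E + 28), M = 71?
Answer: 4696/11 ≈ 426.91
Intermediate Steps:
v(E) = (1 + E)/(28 + E) (v(E) = (E + (2*E)/((2*E)))/(28 + E) = (E + (2*E)*(1/(2*E)))/(28 + E) = (E + 1)/(28 + E) = (1 + E)/(28 + E))
587*v(M) = 587*((1 + 71)/(28 + 71)) = 587*(72/99) = 587*((1/99)*72) = 587*(8/11) = 4696/11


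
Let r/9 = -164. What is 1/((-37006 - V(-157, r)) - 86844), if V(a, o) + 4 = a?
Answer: -1/123689 ≈ -8.0848e-6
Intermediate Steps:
r = -1476 (r = 9*(-164) = -1476)
V(a, o) = -4 + a
1/((-37006 - V(-157, r)) - 86844) = 1/((-37006 - (-4 - 157)) - 86844) = 1/((-37006 - 1*(-161)) - 86844) = 1/((-37006 + 161) - 86844) = 1/(-36845 - 86844) = 1/(-123689) = -1/123689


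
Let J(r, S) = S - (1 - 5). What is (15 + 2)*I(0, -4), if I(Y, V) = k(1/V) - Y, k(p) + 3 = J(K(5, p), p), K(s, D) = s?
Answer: 51/4 ≈ 12.750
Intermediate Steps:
J(r, S) = 4 + S (J(r, S) = S - 1*(-4) = S + 4 = 4 + S)
k(p) = 1 + p (k(p) = -3 + (4 + p) = 1 + p)
I(Y, V) = 1 + 1/V - Y (I(Y, V) = (1 + 1/V) - Y = 1 + 1/V - Y)
(15 + 2)*I(0, -4) = (15 + 2)*(1 + 1/(-4) - 1*0) = 17*(1 - ¼ + 0) = 17*(¾) = 51/4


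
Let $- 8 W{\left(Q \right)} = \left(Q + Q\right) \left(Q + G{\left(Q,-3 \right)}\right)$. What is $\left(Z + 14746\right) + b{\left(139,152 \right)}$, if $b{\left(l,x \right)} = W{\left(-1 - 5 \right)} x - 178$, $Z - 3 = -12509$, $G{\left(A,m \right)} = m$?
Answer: $10$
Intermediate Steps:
$Z = -12506$ ($Z = 3 - 12509 = -12506$)
$W{\left(Q \right)} = - \frac{Q \left(-3 + Q\right)}{4}$ ($W{\left(Q \right)} = - \frac{\left(Q + Q\right) \left(Q - 3\right)}{8} = - \frac{2 Q \left(-3 + Q\right)}{8} = - \frac{Q \left(-3 + Q\right)}{4}$)
$b{\left(l,x \right)} = -178 - \frac{27 x}{2}$ ($b{\left(l,x \right)} = \frac{\left(-1 - 5\right) \left(3 - \left(-1 - 5\right)\right)}{4} x - 178 = \frac{1}{4} \left(-6\right) \left(3 - -6\right) x - 178 = \frac{1}{4} \left(-6\right) \left(3 + 6\right) x - 178 = \frac{1}{4} \left(-6\right) 9 x - 178 = - \frac{27 x}{2} - 178 = -178 - \frac{27 x}{2}$)
$\left(Z + 14746\right) + b{\left(139,152 \right)} = \left(-12506 + 14746\right) - 2230 = 2240 - 2230 = 10$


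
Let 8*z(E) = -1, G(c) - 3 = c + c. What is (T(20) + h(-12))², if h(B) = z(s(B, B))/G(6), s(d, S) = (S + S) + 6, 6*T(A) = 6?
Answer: 14161/14400 ≈ 0.98340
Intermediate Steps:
T(A) = 1 (T(A) = (⅙)*6 = 1)
s(d, S) = 6 + 2*S (s(d, S) = 2*S + 6 = 6 + 2*S)
G(c) = 3 + 2*c (G(c) = 3 + (c + c) = 3 + 2*c)
z(E) = -⅛ (z(E) = (⅛)*(-1) = -⅛)
h(B) = -1/120 (h(B) = -1/(8*(3 + 2*6)) = -1/(8*(3 + 12)) = -⅛/15 = -⅛*1/15 = -1/120)
(T(20) + h(-12))² = (1 - 1/120)² = (119/120)² = 14161/14400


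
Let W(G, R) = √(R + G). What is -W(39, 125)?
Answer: -2*√41 ≈ -12.806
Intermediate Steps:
W(G, R) = √(G + R)
-W(39, 125) = -√(39 + 125) = -√164 = -2*√41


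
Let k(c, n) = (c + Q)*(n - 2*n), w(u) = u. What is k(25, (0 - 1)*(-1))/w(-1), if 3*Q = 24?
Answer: 33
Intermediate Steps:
Q = 8 (Q = (1/3)*24 = 8)
k(c, n) = -n*(8 + c) (k(c, n) = (c + 8)*(n - 2*n) = (8 + c)*(-n) = -n*(8 + c))
k(25, (0 - 1)*(-1))/w(-1) = -(0 - 1)*(-1)*(8 + 25)/(-1) = -1*(-1*(-1))*33*(-1) = -1*1*33*(-1) = -33*(-1) = 33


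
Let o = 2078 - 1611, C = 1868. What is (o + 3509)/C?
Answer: 994/467 ≈ 2.1285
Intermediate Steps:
o = 467
(o + 3509)/C = (467 + 3509)/1868 = 3976*(1/1868) = 994/467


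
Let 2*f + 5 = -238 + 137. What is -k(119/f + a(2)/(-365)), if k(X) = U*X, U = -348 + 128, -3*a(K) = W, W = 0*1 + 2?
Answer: -5728756/11607 ≈ -493.56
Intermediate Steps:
f = -53 (f = -5/2 + (-238 + 137)/2 = -5/2 + (½)*(-101) = -5/2 - 101/2 = -53)
W = 2 (W = 0 + 2 = 2)
a(K) = -⅔ (a(K) = -⅓*2 = -⅔)
U = -220
k(X) = -220*X
-k(119/f + a(2)/(-365)) = -(-220)*(119/(-53) - ⅔/(-365)) = -(-220)*(119*(-1/53) - ⅔*(-1/365)) = -(-220)*(-119/53 + 2/1095) = -(-220)*(-130199)/58035 = -1*5728756/11607 = -5728756/11607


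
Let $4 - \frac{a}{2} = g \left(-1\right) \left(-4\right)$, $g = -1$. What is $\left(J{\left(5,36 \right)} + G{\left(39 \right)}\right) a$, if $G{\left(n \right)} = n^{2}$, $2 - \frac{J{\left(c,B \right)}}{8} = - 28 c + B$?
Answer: $37904$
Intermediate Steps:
$J{\left(c,B \right)} = 16 - 8 B + 224 c$ ($J{\left(c,B \right)} = 16 - 8 \left(- 28 c + B\right) = 16 - 8 \left(B - 28 c\right) = 16 - \left(- 224 c + 8 B\right) = 16 - 8 B + 224 c$)
$a = 16$ ($a = 8 - 2 \left(-1\right) \left(-1\right) \left(-4\right) = 8 - 2 \cdot 1 \left(-4\right) = 8 - -8 = 8 + 8 = 16$)
$\left(J{\left(5,36 \right)} + G{\left(39 \right)}\right) a = \left(\left(16 - 288 + 224 \cdot 5\right) + 39^{2}\right) 16 = \left(\left(16 - 288 + 1120\right) + 1521\right) 16 = \left(848 + 1521\right) 16 = 2369 \cdot 16 = 37904$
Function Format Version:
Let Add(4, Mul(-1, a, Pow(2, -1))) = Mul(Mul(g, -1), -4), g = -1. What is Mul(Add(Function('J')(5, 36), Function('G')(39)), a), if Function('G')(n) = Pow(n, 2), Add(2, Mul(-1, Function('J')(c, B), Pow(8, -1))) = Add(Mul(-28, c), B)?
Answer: 37904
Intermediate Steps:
Function('J')(c, B) = Add(16, Mul(-8, B), Mul(224, c)) (Function('J')(c, B) = Add(16, Mul(-8, Add(Mul(-28, c), B))) = Add(16, Mul(-8, Add(B, Mul(-28, c)))) = Add(16, Add(Mul(-8, B), Mul(224, c))) = Add(16, Mul(-8, B), Mul(224, c)))
a = 16 (a = Add(8, Mul(-2, Mul(Mul(-1, -1), -4))) = Add(8, Mul(-2, Mul(1, -4))) = Add(8, Mul(-2, -4)) = Add(8, 8) = 16)
Mul(Add(Function('J')(5, 36), Function('G')(39)), a) = Mul(Add(Add(16, Mul(-8, 36), Mul(224, 5)), Pow(39, 2)), 16) = Mul(Add(Add(16, -288, 1120), 1521), 16) = Mul(Add(848, 1521), 16) = Mul(2369, 16) = 37904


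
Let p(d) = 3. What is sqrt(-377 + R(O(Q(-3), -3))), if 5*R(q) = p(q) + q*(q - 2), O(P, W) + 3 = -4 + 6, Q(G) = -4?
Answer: I*sqrt(9395)/5 ≈ 19.386*I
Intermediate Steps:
O(P, W) = -1 (O(P, W) = -3 + (-4 + 6) = -3 + 2 = -1)
R(q) = 3/5 + q*(-2 + q)/5 (R(q) = (3 + q*(q - 2))/5 = (3 + q*(-2 + q))/5 = 3/5 + q*(-2 + q)/5)
sqrt(-377 + R(O(Q(-3), -3))) = sqrt(-377 + (3/5 - 2/5*(-1) + (1/5)*(-1)**2)) = sqrt(-377 + (3/5 + 2/5 + (1/5)*1)) = sqrt(-377 + (3/5 + 2/5 + 1/5)) = sqrt(-377 + 6/5) = sqrt(-1879/5) = I*sqrt(9395)/5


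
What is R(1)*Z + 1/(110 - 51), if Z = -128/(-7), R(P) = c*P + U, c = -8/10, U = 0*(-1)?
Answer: -30173/2065 ≈ -14.612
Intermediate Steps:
U = 0
c = -⅘ (c = -8*⅒ = -⅘ ≈ -0.80000)
R(P) = -4*P/5 (R(P) = -4*P/5 + 0 = -4*P/5)
Z = 128/7 (Z = -128*(-⅐) = 128/7 ≈ 18.286)
R(1)*Z + 1/(110 - 51) = -⅘*1*(128/7) + 1/(110 - 51) = -⅘*128/7 + 1/59 = -512/35 + 1/59 = -30173/2065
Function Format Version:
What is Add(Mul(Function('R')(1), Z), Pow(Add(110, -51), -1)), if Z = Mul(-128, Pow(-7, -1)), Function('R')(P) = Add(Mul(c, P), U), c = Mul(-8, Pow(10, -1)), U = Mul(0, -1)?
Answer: Rational(-30173, 2065) ≈ -14.612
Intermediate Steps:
U = 0
c = Rational(-4, 5) (c = Mul(-8, Rational(1, 10)) = Rational(-4, 5) ≈ -0.80000)
Function('R')(P) = Mul(Rational(-4, 5), P) (Function('R')(P) = Add(Mul(Rational(-4, 5), P), 0) = Mul(Rational(-4, 5), P))
Z = Rational(128, 7) (Z = Mul(-128, Rational(-1, 7)) = Rational(128, 7) ≈ 18.286)
Add(Mul(Function('R')(1), Z), Pow(Add(110, -51), -1)) = Add(Mul(Mul(Rational(-4, 5), 1), Rational(128, 7)), Pow(Add(110, -51), -1)) = Add(Mul(Rational(-4, 5), Rational(128, 7)), Pow(59, -1)) = Add(Rational(-512, 35), Rational(1, 59)) = Rational(-30173, 2065)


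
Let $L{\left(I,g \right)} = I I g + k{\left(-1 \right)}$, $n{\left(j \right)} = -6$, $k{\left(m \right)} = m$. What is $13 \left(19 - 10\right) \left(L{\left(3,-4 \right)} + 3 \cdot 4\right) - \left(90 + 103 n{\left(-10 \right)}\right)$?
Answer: $-2397$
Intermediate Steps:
$L{\left(I,g \right)} = -1 + g I^{2}$ ($L{\left(I,g \right)} = I I g - 1 = I^{2} g - 1 = g I^{2} - 1 = -1 + g I^{2}$)
$13 \left(19 - 10\right) \left(L{\left(3,-4 \right)} + 3 \cdot 4\right) - \left(90 + 103 n{\left(-10 \right)}\right) = 13 \left(19 - 10\right) \left(\left(-1 - 4 \cdot 3^{2}\right) + 3 \cdot 4\right) - -528 = 13 \cdot 9 \left(\left(-1 - 36\right) + 12\right) + \left(618 - 90\right) = 117 \left(\left(-1 - 36\right) + 12\right) + 528 = 117 \left(-37 + 12\right) + 528 = 117 \left(-25\right) + 528 = -2925 + 528 = -2397$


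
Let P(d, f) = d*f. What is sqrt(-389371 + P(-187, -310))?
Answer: I*sqrt(331401) ≈ 575.67*I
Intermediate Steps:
sqrt(-389371 + P(-187, -310)) = sqrt(-389371 - 187*(-310)) = sqrt(-389371 + 57970) = sqrt(-331401) = I*sqrt(331401)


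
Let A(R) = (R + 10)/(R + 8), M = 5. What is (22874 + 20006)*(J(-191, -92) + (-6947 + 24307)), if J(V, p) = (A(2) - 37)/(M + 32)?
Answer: 27541146496/37 ≈ 7.4435e+8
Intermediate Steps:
A(R) = (10 + R)/(8 + R)
J(V, p) = -179/185 (J(V, p) = ((10 + 2)/(8 + 2) - 37)/(5 + 32) = (12/10 - 37)/37 = ((1/10)*12 - 37)*(1/37) = (6/5 - 37)*(1/37) = -179/5*1/37 = -179/185)
(22874 + 20006)*(J(-191, -92) + (-6947 + 24307)) = (22874 + 20006)*(-179/185 + (-6947 + 24307)) = 42880*(-179/185 + 17360) = 42880*(3211421/185) = 27541146496/37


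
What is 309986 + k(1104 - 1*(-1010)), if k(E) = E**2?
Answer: 4778982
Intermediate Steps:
309986 + k(1104 - 1*(-1010)) = 309986 + (1104 - 1*(-1010))**2 = 309986 + (1104 + 1010)**2 = 309986 + 2114**2 = 309986 + 4468996 = 4778982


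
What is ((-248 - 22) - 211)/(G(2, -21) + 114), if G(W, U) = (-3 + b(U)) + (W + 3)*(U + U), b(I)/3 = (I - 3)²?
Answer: -481/1629 ≈ -0.29527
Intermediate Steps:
b(I) = 3*(-3 + I)² (b(I) = 3*(I - 3)² = 3*(-3 + I)²)
G(W, U) = -3 + 3*(-3 + U)² + 2*U*(3 + W) (G(W, U) = (-3 + 3*(-3 + U)²) + (W + 3)*(U + U) = (-3 + 3*(-3 + U)²) + (3 + W)*(2*U) = (-3 + 3*(-3 + U)²) + 2*U*(3 + W) = -3 + 3*(-3 + U)² + 2*U*(3 + W))
((-248 - 22) - 211)/(G(2, -21) + 114) = ((-248 - 22) - 211)/((24 - 12*(-21) + 3*(-21)² + 2*(-21)*2) + 114) = (-270 - 211)/((24 + 252 + 3*441 - 84) + 114) = -481/((24 + 252 + 1323 - 84) + 114) = -481/(1515 + 114) = -481/1629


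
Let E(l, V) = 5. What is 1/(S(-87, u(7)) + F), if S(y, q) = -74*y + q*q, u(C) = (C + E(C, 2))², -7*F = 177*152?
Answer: 7/163314 ≈ 4.2862e-5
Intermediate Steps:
F = -26904/7 (F = -177*152/7 = -⅐*26904 = -26904/7 ≈ -3843.4)
u(C) = (5 + C)² (u(C) = (C + 5)² = (5 + C)²)
S(y, q) = q² - 74*y (S(y, q) = -74*y + q² = q² - 74*y)
1/(S(-87, u(7)) + F) = 1/((((5 + 7)²)² - 74*(-87)) - 26904/7) = 1/(((12²)² + 6438) - 26904/7) = 1/((144² + 6438) - 26904/7) = 1/((20736 + 6438) - 26904/7) = 1/(27174 - 26904/7) = 1/(163314/7) = 7/163314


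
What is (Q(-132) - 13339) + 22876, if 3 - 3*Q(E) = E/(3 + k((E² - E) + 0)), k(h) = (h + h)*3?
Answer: 1004723426/105339 ≈ 9538.0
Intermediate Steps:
k(h) = 6*h (k(h) = (2*h)*3 = 6*h)
Q(E) = 1 - E/(3*(3 - 6*E + 6*E²)) (Q(E) = 1 - E/(3*(3 + 6*((E² - E) + 0))) = 1 - E/(3*(3 + 6*(E² - E))) = 1 - E/(3*(3 + (-6*E + 6*E²))) = 1 - E/(3*(3 - 6*E + 6*E²)))
(Q(-132) - 13339) + 22876 = ((9 - 1*(-132) + 18*(-132)*(-1 - 132))/(9*(1 + 2*(-132)*(-1 - 132))) - 13339) + 22876 = ((9 + 132 + 18*(-132)*(-133))/(9*(1 + 2*(-132)*(-133))) - 13339) + 22876 = ((9 + 132 + 316008)/(9*(1 + 35112)) - 13339) + 22876 = ((⅑)*316149/35113 - 13339) + 22876 = ((⅑)*(1/35113)*316149 - 13339) + 22876 = (105383/105339 - 13339) + 22876 = -1405011538/105339 + 22876 = 1004723426/105339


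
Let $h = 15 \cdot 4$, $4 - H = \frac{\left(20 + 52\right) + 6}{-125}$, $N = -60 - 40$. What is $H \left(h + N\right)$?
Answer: $- \frac{4624}{25} \approx -184.96$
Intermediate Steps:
$N = -100$
$H = \frac{578}{125}$ ($H = 4 - \frac{\left(20 + 52\right) + 6}{-125} = 4 - \left(72 + 6\right) \left(- \frac{1}{125}\right) = 4 - 78 \left(- \frac{1}{125}\right) = 4 - - \frac{78}{125} = 4 + \frac{78}{125} = \frac{578}{125} \approx 4.624$)
$h = 60$
$H \left(h + N\right) = \frac{578 \left(60 - 100\right)}{125} = \frac{578}{125} \left(-40\right) = - \frac{4624}{25}$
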